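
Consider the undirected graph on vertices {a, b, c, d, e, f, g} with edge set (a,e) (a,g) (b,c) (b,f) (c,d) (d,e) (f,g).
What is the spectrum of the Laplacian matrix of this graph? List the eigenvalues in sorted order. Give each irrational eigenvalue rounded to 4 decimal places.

[0, 0.7530, 0.7530, 2.4450, 2.4450, 3.8019, 3.8019]

Reading degrees in the order [a, b, c, d, e, f, g] gives [2, 2, 2, 2, 2, 2, 2]; set D = diag(2, 2, 2, 2, 2, 2, 2) and form L = D - A. L is symmetric positive semidefinite, so every eigenvalue is real and nonnegative. The largest eigenvalue, 3.8019, is at most the vertex count 7. There is one zero in the spectrum, matching the 1 component.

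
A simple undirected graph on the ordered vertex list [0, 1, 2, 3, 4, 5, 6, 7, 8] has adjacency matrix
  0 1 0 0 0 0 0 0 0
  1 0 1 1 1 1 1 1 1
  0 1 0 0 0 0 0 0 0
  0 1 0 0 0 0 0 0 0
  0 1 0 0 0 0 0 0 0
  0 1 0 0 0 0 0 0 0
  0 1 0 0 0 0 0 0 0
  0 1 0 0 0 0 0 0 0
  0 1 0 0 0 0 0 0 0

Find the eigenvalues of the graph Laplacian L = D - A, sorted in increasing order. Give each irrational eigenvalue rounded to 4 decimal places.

[0, 1, 1, 1, 1, 1, 1, 1, 9]

Each diagonal entry of L is the vertex degree and each off-diagonal entry is -1 where an edge is present, 0 otherwise; in the order [0, 1, 2, 3, 4, 5, 6, 7, 8] the diagonal is [1, 8, 1, 1, 1, 1, 1, 1, 1]. Diagonalising L (or applying a numerical eigensolver to the 9x9 matrix) gives the spectrum above. The single zero eigenvalue shows the graph is connected. There is one zero in the spectrum, matching the 1 component.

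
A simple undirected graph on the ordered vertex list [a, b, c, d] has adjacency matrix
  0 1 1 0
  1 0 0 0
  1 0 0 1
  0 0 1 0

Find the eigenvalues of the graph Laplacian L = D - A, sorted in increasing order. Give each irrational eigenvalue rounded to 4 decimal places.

With the vertex order [a, b, c, d], the degrees are [2, 1, 2, 1], giving D = diag(2, 1, 2, 1) and L = D - A. Since every row of L sums to 0, the all-ones vector is in the kernel and 0 is an eigenvalue. The single zero eigenvalue shows the graph is connected.

[0, 0.5858, 2, 3.4142]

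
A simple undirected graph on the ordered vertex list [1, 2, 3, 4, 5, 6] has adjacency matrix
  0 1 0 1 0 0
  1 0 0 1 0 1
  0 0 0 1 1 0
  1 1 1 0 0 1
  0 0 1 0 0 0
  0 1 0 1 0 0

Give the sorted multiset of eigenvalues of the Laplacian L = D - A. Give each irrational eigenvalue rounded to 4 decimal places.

[0, 0.4859, 2, 2.4280, 4, 5.0861]

With the vertex order [1, 2, 3, 4, 5, 6], the degrees are [2, 3, 2, 4, 1, 2], giving D = diag(2, 3, 2, 4, 1, 2) and L = D - A. L is symmetric positive semidefinite, so every eigenvalue is real and nonnegative. The largest eigenvalue, 5.0861, is at most the vertex count 6. The eigenvalues sum to 14, which equals trace(L) = 2|E|.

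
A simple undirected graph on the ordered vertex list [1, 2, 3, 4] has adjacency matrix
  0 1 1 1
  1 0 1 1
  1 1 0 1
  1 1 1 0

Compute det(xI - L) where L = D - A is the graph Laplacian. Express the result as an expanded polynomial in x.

Reading degrees in the order [1, 2, 3, 4] gives [3, 3, 3, 3]; set D = diag(3, 3, 3, 3) and form L = D - A. L has integer entries, so p(x) = det(xI - L) has integer coefficients. Expanding the determinant yields x^4 - 12x^3 + 48x^2 - 64x. Since p(0) = det(-L) = 0, x divides p(x). The eigenvalues sum to 12, which equals trace(L) = 2|E|. By the matrix-tree theorem the graph has (1/4) * product of the nonzero eigenvalues = 16 spanning trees.

x^4 - 12x^3 + 48x^2 - 64x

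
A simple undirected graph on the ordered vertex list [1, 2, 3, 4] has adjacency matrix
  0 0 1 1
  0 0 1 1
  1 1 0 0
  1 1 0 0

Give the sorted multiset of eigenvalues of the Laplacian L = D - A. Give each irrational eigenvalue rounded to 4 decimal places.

With the vertex order [1, 2, 3, 4], the degrees are [2, 2, 2, 2], giving D = diag(2, 2, 2, 2) and L = D - A. Diagonalising L (or applying a numerical eigensolver to the 4x4 matrix) gives the spectrum above. The single zero eigenvalue shows the graph is connected.

[0, 2, 2, 4]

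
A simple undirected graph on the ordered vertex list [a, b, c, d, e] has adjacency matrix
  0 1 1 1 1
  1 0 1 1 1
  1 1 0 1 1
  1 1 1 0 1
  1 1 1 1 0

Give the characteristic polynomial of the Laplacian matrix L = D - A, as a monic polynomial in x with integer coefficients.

x^5 - 20x^4 + 150x^3 - 500x^2 + 625x

Each diagonal entry of L is the vertex degree and each off-diagonal entry is -1 where an edge is present, 0 otherwise; in the order [a, b, c, d, e] the diagonal is [4, 4, 4, 4, 4]. Computing det(xI - L) by cofactor expansion (or equivalently via sum-over-permutations) gives x^5 - 20x^4 + 150x^3 - 500x^2 + 625x. The constant term is 0 because L is singular (the all-ones vector lies in its kernel). By the matrix-tree theorem the graph has (1/5) * product of the nonzero eigenvalues = 125 spanning trees.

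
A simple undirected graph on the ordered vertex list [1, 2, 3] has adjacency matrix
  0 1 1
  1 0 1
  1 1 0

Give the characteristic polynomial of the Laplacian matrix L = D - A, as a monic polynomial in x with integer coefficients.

Each diagonal entry of L is the vertex degree and each off-diagonal entry is -1 where an edge is present, 0 otherwise; in the order [1, 2, 3] the diagonal is [2, 2, 2]. The eigenvalues of L are [0, 3, 3]; the characteristic polynomial is the product of (x - lambda_i), which multiplies out to x^3 - 6x^2 + 9x. The constant term is 0 because L is singular (the all-ones vector lies in its kernel). The largest eigenvalue, 3, is at most the vertex count 3.

x^3 - 6x^2 + 9x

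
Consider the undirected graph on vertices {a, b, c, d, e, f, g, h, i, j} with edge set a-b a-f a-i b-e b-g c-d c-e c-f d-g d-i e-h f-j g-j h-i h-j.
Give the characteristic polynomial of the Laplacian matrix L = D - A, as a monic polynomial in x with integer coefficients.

x^10 - 30x^9 + 390x^8 - 2880x^7 + 13305x^6 - 39882x^5 + 77640x^4 - 94800x^3 + 66000x^2 - 20000x

With the vertex order [a, b, c, d, e, f, g, h, i, j], the degrees are [3, 3, 3, 3, 3, 3, 3, 3, 3, 3], giving D = diag(3, 3, 3, 3, 3, 3, 3, 3, 3, 3) and L = D - A. Computing det(xI - L) by cofactor expansion (or equivalently via sum-over-permutations) gives x^10 - 30x^9 + 390x^8 - 2880x^7 + 13305x^6 - 39882x^5 + 77640x^4 - 94800x^3 + 66000x^2 - 20000x. The coefficient of x^9 equals -trace(L) = -30, matching the sum of degrees. There is one zero in the spectrum, matching the 1 component.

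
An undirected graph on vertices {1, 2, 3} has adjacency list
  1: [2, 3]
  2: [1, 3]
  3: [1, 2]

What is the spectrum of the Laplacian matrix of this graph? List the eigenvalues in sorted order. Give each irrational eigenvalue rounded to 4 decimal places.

Each diagonal entry of L is the vertex degree and each off-diagonal entry is -1 where an edge is present, 0 otherwise; in the order [1, 2, 3] the diagonal is [2, 2, 2]. The multiplicity of 0 as a Laplacian eigenvalue equals the number of connected components.

[0, 3, 3]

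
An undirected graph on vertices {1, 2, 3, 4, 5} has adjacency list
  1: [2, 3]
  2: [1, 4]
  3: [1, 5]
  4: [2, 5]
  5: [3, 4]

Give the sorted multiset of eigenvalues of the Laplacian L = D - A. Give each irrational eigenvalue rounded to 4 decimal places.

[0, 1.3820, 1.3820, 3.6180, 3.6180]

Reading degrees in the order [1, 2, 3, 4, 5] gives [2, 2, 2, 2, 2]; set D = diag(2, 2, 2, 2, 2) and form L = D - A. L is symmetric positive semidefinite, so every eigenvalue is real and nonnegative. The largest eigenvalue, 3.6180, is at most the vertex count 5. The eigenvalues sum to 10, which equals trace(L) = 2|E|.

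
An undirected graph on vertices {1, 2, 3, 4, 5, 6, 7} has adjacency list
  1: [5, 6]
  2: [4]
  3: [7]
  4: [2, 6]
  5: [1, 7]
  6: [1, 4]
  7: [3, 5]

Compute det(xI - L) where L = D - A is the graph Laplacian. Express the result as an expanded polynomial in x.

Reading degrees in the order [1, 2, 3, 4, 5, 6, 7] gives [2, 1, 1, 2, 2, 2, 2]; set D = diag(2, 1, 1, 2, 2, 2, 2) and form L = D - A. Computing det(xI - L) by cofactor expansion (or equivalently via sum-over-permutations) gives x^7 - 12x^6 + 55x^5 - 120x^4 + 126x^3 - 56x^2 + 7x. Since p(0) = det(-L) = 0, x divides p(x).

x^7 - 12x^6 + 55x^5 - 120x^4 + 126x^3 - 56x^2 + 7x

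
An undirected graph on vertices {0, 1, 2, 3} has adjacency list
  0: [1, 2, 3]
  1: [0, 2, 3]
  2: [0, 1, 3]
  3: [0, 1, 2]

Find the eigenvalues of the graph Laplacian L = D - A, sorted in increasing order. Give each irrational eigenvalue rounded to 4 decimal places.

[0, 4, 4, 4]

With the vertex order [0, 1, 2, 3], the degrees are [3, 3, 3, 3], giving D = diag(3, 3, 3, 3) and L = D - A. Since every row of L sums to 0, the all-ones vector is in the kernel and 0 is an eigenvalue. The single zero eigenvalue shows the graph is connected. The largest eigenvalue, 4, is at most the vertex count 4.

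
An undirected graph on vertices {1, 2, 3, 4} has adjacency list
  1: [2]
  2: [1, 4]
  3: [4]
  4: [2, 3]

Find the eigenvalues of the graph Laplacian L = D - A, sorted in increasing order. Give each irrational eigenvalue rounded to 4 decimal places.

With the vertex order [1, 2, 3, 4], the degrees are [1, 2, 1, 2], giving D = diag(1, 2, 1, 2) and L = D - A. Since every row of L sums to 0, the all-ones vector is in the kernel and 0 is an eigenvalue. By the matrix-tree theorem the graph has (1/4) * product of the nonzero eigenvalues = 1 spanning tree. The eigenvalues sum to 6, which equals trace(L) = 2|E|.

[0, 0.5858, 2, 3.4142]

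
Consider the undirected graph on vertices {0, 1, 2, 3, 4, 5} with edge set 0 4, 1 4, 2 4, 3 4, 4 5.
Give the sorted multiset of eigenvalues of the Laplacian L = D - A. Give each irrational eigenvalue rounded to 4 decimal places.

[0, 1, 1, 1, 1, 6]

Reading degrees in the order [0, 1, 2, 3, 4, 5] gives [1, 1, 1, 1, 5, 1]; set D = diag(1, 1, 1, 1, 5, 1) and form L = D - A. L is symmetric positive semidefinite, so every eigenvalue is real and nonnegative. The eigenvalues sum to 10, which equals trace(L) = 2|E|.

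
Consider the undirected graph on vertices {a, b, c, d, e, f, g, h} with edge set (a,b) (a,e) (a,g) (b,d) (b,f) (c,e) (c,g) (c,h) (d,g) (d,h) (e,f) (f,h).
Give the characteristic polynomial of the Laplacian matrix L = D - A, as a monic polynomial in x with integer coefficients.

With the vertex order [a, b, c, d, e, f, g, h], the degrees are [3, 3, 3, 3, 3, 3, 3, 3], giving D = diag(3, 3, 3, 3, 3, 3, 3, 3) and L = D - A. The eigenvalues of L are [0, 2, 2, 2, 4, 4, 4, 6]; the characteristic polynomial is the product of (x - lambda_i), which multiplies out to x^8 - 24x^7 + 240x^6 - 1296x^5 + 4080x^4 - 7488x^3 + 7424x^2 - 3072x. Since p(0) = det(-L) = 0, x divides p(x). The eigenvalues sum to 24, which equals trace(L) = 2|E|.

x^8 - 24x^7 + 240x^6 - 1296x^5 + 4080x^4 - 7488x^3 + 7424x^2 - 3072x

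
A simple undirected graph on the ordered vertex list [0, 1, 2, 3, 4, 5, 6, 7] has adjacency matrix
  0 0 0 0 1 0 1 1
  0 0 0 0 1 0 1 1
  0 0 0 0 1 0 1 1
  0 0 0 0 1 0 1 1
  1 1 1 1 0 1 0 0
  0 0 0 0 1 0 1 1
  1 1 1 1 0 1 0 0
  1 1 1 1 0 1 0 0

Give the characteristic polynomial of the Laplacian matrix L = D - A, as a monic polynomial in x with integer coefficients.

Each diagonal entry of L is the vertex degree and each off-diagonal entry is -1 where an edge is present, 0 otherwise; in the order [0, 1, 2, 3, 4, 5, 6, 7] the diagonal is [3, 3, 3, 3, 5, 3, 5, 5]. The eigenvalues of L are [0, 3, 3, 3, 3, 5, 5, 8]; the characteristic polynomial is the product of (x - lambda_i), which multiplies out to x^8 - 30x^7 + 375x^6 - 2540x^5 + 10095x^4 - 23598x^3 + 30105x^2 - 16200x. Since p(0) = det(-L) = 0, x divides p(x). The eigenvalues sum to 30, which equals trace(L) = 2|E|. The largest eigenvalue, 8, is at most the vertex count 8.

x^8 - 30x^7 + 375x^6 - 2540x^5 + 10095x^4 - 23598x^3 + 30105x^2 - 16200x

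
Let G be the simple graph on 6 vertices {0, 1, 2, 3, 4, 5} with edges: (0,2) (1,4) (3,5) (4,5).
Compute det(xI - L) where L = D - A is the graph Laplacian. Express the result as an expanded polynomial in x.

Reading degrees in the order [0, 1, 2, 3, 4, 5] gives [1, 1, 1, 1, 2, 2]; set D = diag(1, 1, 1, 1, 2, 2) and form L = D - A. L has integer entries, so p(x) = det(xI - L) has integer coefficients. Expanding the determinant yields x^6 - 8x^5 + 22x^4 - 24x^3 + 8x^2. The constant term is 0 because L is singular (the all-ones vector lies in its kernel). The largest eigenvalue, 3.4142, is at most the vertex count 6. There are 2 zeros in the spectrum, matching the 2 components.

x^6 - 8x^5 + 22x^4 - 24x^3 + 8x^2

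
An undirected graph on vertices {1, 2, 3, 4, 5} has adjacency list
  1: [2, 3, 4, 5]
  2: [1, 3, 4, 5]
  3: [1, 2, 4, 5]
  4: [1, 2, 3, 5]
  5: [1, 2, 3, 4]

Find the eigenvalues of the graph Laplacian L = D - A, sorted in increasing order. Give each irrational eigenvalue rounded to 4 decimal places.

Each diagonal entry of L is the vertex degree and each off-diagonal entry is -1 where an edge is present, 0 otherwise; in the order [1, 2, 3, 4, 5] the diagonal is [4, 4, 4, 4, 4]. Diagonalising L (or applying a numerical eigensolver to the 5x5 matrix) gives the spectrum above.

[0, 5, 5, 5, 5]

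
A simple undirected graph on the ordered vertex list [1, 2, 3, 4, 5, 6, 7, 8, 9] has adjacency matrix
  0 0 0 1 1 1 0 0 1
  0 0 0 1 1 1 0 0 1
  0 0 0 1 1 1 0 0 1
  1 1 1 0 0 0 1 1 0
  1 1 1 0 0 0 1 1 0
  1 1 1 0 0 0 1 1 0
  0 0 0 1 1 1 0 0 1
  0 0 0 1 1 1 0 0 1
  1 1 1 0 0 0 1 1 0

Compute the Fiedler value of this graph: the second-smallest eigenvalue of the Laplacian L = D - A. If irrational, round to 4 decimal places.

Reading degrees in the order [1, 2, 3, 4, 5, 6, 7, 8, 9] gives [4, 4, 4, 5, 5, 5, 4, 4, 5]; set D = diag(4, 4, 4, 5, 5, 5, 4, 4, 5) and form L = D - A. Computing the eigenvalues of L and sorting gives [0, 4, 4, 4, 4, 5, 5, 5, 9]. The Fiedler value lambda_2 = 4 is strictly positive, so the graph is connected. The largest eigenvalue, 9, is at most the vertex count 9. There is one zero in the spectrum, matching the 1 component.

4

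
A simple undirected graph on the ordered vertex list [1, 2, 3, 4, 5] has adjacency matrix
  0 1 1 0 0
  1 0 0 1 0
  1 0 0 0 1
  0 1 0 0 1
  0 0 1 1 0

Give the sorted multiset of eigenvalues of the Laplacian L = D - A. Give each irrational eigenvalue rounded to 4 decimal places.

[0, 1.3820, 1.3820, 3.6180, 3.6180]

With the vertex order [1, 2, 3, 4, 5], the degrees are [2, 2, 2, 2, 2], giving D = diag(2, 2, 2, 2, 2) and L = D - A. Diagonalising L (or applying a numerical eigensolver to the 5x5 matrix) gives the spectrum above. The single zero eigenvalue shows the graph is connected. By the matrix-tree theorem the graph has (1/5) * product of the nonzero eigenvalues = 5 spanning trees.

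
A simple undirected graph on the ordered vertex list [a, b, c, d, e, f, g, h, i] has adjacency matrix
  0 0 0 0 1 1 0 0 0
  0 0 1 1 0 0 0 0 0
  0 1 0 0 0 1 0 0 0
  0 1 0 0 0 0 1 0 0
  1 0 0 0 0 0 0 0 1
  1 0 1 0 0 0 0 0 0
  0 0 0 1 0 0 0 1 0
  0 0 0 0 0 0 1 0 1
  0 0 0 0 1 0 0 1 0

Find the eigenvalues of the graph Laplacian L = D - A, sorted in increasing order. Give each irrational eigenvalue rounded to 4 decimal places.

Reading degrees in the order [a, b, c, d, e, f, g, h, i] gives [2, 2, 2, 2, 2, 2, 2, 2, 2]; set D = diag(2, 2, 2, 2, 2, 2, 2, 2, 2) and form L = D - A. Diagonalising L (or applying a numerical eigensolver to the 9x9 matrix) gives the spectrum above.

[0, 0.4679, 0.4679, 1.6527, 1.6527, 3, 3, 3.8794, 3.8794]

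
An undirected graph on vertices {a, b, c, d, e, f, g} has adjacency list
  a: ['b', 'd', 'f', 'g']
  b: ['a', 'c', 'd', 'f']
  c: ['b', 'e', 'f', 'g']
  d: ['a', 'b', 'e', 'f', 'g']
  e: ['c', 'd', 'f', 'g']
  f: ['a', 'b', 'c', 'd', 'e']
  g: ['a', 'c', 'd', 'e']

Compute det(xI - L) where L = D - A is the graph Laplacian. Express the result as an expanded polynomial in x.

Reading degrees in the order [a, b, c, d, e, f, g] gives [4, 4, 4, 5, 4, 5, 4]; set D = diag(4, 4, 4, 5, 4, 5, 4) and form L = D - A. L has integer entries, so p(x) = det(xI - L) has integer coefficients. Expanding the determinant yields x^7 - 30x^6 + 370x^5 - 2400x^4 + 8631x^3 - 16310x^2 + 12649x. The constant term is 0 because L is singular (the all-ones vector lies in its kernel). The eigenvalues sum to 30, which equals trace(L) = 2|E|.

x^7 - 30x^6 + 370x^5 - 2400x^4 + 8631x^3 - 16310x^2 + 12649x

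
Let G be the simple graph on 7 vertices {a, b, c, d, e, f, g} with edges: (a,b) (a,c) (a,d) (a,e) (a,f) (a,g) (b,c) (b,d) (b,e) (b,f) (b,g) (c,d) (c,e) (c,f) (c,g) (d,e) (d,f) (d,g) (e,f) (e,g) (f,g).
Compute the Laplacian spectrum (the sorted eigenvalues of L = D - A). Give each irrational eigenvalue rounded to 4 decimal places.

Each diagonal entry of L is the vertex degree and each off-diagonal entry is -1 where an edge is present, 0 otherwise; in the order [a, b, c, d, e, f, g] the diagonal is [6, 6, 6, 6, 6, 6, 6]. The multiplicity of 0 as a Laplacian eigenvalue equals the number of connected components. The single zero eigenvalue shows the graph is connected. By the matrix-tree theorem the graph has (1/7) * product of the nonzero eigenvalues = 16807 spanning trees.

[0, 7, 7, 7, 7, 7, 7]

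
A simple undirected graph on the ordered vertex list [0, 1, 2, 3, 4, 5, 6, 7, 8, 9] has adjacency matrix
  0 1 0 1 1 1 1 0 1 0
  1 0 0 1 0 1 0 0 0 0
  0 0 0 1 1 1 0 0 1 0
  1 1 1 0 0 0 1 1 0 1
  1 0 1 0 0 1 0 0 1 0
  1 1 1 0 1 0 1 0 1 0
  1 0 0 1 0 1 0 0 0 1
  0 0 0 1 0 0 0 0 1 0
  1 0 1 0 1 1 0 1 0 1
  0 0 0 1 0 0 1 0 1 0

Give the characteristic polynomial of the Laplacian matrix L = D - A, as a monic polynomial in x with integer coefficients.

x^10 - 44x^9 + 839x^8 - 9084x^7 + 61436x^6 - 268672x^5 + 758484x^4 - 1330984x^3 + 1315984x^2 - 558240x

Reading degrees in the order [0, 1, 2, 3, 4, 5, 6, 7, 8, 9] gives [6, 3, 4, 6, 4, 6, 4, 2, 6, 3]; set D = diag(6, 3, 4, 6, 4, 6, 4, 2, 6, 3) and form L = D - A. L has integer entries, so p(x) = det(xI - L) has integer coefficients. Expanding the determinant yields x^10 - 44x^9 + 839x^8 - 9084x^7 + 61436x^6 - 268672x^5 + 758484x^4 - 1330984x^3 + 1315984x^2 - 558240x. The coefficient of x^9 equals -trace(L) = -44, matching the sum of degrees. The eigenvalues sum to 44, which equals trace(L) = 2|E|.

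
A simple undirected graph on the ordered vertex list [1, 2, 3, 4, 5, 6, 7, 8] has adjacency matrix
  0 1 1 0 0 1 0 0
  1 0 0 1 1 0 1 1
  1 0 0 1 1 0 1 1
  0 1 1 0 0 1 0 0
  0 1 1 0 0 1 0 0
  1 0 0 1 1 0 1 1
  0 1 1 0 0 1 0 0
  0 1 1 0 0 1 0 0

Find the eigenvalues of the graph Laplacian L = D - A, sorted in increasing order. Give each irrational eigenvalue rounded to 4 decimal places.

Each diagonal entry of L is the vertex degree and each off-diagonal entry is -1 where an edge is present, 0 otherwise; in the order [1, 2, 3, 4, 5, 6, 7, 8] the diagonal is [3, 5, 5, 3, 3, 5, 3, 3]. L is symmetric positive semidefinite, so every eigenvalue is real and nonnegative.

[0, 3, 3, 3, 3, 5, 5, 8]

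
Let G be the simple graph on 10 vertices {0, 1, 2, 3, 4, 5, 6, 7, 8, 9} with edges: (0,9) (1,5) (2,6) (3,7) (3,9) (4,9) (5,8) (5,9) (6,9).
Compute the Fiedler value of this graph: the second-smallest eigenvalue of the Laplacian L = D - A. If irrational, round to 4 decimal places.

0.3030

With the vertex order [0, 1, 2, 3, 4, 5, 6, 7, 8, 9], the degrees are [1, 1, 1, 2, 1, 3, 2, 1, 1, 5], giving D = diag(1, 1, 1, 2, 1, 3, 2, 1, 1, 5) and L = D - A. The smallest Laplacian eigenvalue is always 0. The next one, lambda_2 = 0.3030, measures how hard the graph is to disconnect: larger values mean better connectivity. The eigenvalues sum to 18, which equals trace(L) = 2|E|.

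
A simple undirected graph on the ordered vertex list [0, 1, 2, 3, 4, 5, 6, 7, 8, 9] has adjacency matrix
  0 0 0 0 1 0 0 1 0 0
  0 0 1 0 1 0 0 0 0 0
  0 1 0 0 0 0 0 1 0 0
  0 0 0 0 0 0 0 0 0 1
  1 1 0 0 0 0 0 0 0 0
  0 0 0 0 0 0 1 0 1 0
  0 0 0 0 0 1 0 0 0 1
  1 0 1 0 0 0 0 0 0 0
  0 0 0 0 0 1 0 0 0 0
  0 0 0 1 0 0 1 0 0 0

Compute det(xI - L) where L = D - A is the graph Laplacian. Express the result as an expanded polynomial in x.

With the vertex order [0, 1, 2, 3, 4, 5, 6, 7, 8, 9], the degrees are [2, 2, 2, 1, 2, 2, 2, 2, 1, 2], giving D = diag(2, 2, 2, 1, 2, 2, 2, 2, 1, 2) and L = D - A. Computing det(xI - L) by cofactor expansion (or equivalently via sum-over-permutations) gives x^10 - 18x^9 + 136x^8 - 560x^7 + 1365x^6 - 2000x^5 + 1700x^4 - 750x^3 + 125x^2. The coefficient of x^9 equals -trace(L) = -18, matching the sum of degrees.

x^10 - 18x^9 + 136x^8 - 560x^7 + 1365x^6 - 2000x^5 + 1700x^4 - 750x^3 + 125x^2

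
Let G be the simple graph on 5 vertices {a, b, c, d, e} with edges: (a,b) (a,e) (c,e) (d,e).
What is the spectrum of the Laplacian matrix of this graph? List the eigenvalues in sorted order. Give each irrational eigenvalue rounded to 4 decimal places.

[0, 0.5188, 1, 2.3111, 4.1701]

Each diagonal entry of L is the vertex degree and each off-diagonal entry is -1 where an edge is present, 0 otherwise; in the order [a, b, c, d, e] the diagonal is [2, 1, 1, 1, 3]. The multiplicity of 0 as a Laplacian eigenvalue equals the number of connected components. The single zero eigenvalue shows the graph is connected. By the matrix-tree theorem the graph has (1/5) * product of the nonzero eigenvalues = 1 spanning tree. The eigenvalues sum to 8, which equals trace(L) = 2|E|.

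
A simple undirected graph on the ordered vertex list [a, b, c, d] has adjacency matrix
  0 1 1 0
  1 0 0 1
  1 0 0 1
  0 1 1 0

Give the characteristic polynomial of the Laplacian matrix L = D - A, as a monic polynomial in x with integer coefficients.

Reading degrees in the order [a, b, c, d] gives [2, 2, 2, 2]; set D = diag(2, 2, 2, 2) and form L = D - A. The eigenvalues of L are [0, 2, 2, 4]; the characteristic polynomial is the product of (x - lambda_i), which multiplies out to x^4 - 8x^3 + 20x^2 - 16x. Since p(0) = det(-L) = 0, x divides p(x). There is one zero in the spectrum, matching the 1 component.

x^4 - 8x^3 + 20x^2 - 16x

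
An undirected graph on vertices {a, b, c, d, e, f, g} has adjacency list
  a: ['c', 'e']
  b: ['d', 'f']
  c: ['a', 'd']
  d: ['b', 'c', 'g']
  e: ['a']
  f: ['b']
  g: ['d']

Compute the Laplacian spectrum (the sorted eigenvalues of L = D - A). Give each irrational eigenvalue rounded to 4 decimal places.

Each diagonal entry of L is the vertex degree and each off-diagonal entry is -1 where an edge is present, 0 otherwise; in the order [a, b, c, d, e, f, g] the diagonal is [2, 2, 2, 3, 1, 1, 1]. L is symmetric positive semidefinite, so every eigenvalue is real and nonnegative. The eigenvalues sum to 12, which equals trace(L) = 2|E|. There is one zero in the spectrum, matching the 1 component.

[0, 0.2603, 0.6262, 1.4055, 2.2742, 3.0996, 4.3342]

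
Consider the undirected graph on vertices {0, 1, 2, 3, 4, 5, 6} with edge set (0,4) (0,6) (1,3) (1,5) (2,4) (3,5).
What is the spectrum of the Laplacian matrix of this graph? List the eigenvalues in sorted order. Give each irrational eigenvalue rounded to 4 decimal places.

Each diagonal entry of L is the vertex degree and each off-diagonal entry is -1 where an edge is present, 0 otherwise; in the order [0, 1, 2, 3, 4, 5, 6] the diagonal is [2, 2, 1, 2, 2, 2, 1]. Since every row of L sums to 0, the all-ones vector is in the kernel and 0 is an eigenvalue. The 2 zero eigenvalues correspond to the 2 connected components. There are 2 zeros in the spectrum, matching the 2 components. The eigenvalues sum to 12, which equals trace(L) = 2|E|.

[0, 0, 0.5858, 2, 3, 3, 3.4142]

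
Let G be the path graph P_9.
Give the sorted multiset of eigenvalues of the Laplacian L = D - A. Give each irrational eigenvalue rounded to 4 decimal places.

[0, 0.1206, 0.4679, 1, 1.6527, 2.3473, 3, 3.5321, 3.8794]

The graph has 9 vertices and degree multiset [2, 2, 2, 2, 2, 2, 2, 1, 1]; D is the diagonal matrix of degrees and L = D - A. The multiplicity of 0 as a Laplacian eigenvalue equals the number of connected components. The single zero eigenvalue shows the graph is connected. The eigenvalues sum to 16, which equals trace(L) = 2|E|.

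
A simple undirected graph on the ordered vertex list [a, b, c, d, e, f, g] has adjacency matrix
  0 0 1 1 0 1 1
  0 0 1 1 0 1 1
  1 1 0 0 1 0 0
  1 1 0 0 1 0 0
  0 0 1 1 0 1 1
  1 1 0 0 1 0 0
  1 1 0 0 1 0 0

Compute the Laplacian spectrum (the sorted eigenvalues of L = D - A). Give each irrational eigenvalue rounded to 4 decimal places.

Reading degrees in the order [a, b, c, d, e, f, g] gives [4, 4, 3, 3, 4, 3, 3]; set D = diag(4, 4, 3, 3, 4, 3, 3) and form L = D - A. Since every row of L sums to 0, the all-ones vector is in the kernel and 0 is an eigenvalue. The single zero eigenvalue shows the graph is connected. There is one zero in the spectrum, matching the 1 component. The largest eigenvalue, 7, is at most the vertex count 7.

[0, 3, 3, 3, 4, 4, 7]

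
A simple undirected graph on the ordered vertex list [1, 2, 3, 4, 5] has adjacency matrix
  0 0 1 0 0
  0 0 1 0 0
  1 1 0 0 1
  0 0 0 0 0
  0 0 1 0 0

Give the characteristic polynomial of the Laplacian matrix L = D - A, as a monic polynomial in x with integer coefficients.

With the vertex order [1, 2, 3, 4, 5], the degrees are [1, 1, 3, 0, 1], giving D = diag(1, 1, 3, 0, 1) and L = D - A. L has integer entries, so p(x) = det(xI - L) has integer coefficients. Expanding the determinant yields x^5 - 6x^4 + 9x^3 - 4x^2. The constant term is 0 because L is singular (the all-ones vector lies in its kernel). There are 2 zeros in the spectrum, matching the 2 components.

x^5 - 6x^4 + 9x^3 - 4x^2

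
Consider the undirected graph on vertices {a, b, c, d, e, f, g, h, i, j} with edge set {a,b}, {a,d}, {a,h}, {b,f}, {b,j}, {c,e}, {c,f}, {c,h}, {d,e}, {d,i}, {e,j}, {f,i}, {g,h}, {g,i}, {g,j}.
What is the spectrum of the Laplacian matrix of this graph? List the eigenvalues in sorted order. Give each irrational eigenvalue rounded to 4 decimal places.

[0, 2, 2, 2, 2, 2, 5, 5, 5, 5]

Each diagonal entry of L is the vertex degree and each off-diagonal entry is -1 where an edge is present, 0 otherwise; in the order [a, b, c, d, e, f, g, h, i, j] the diagonal is [3, 3, 3, 3, 3, 3, 3, 3, 3, 3]. The multiplicity of 0 as a Laplacian eigenvalue equals the number of connected components. The single zero eigenvalue shows the graph is connected. There is one zero in the spectrum, matching the 1 component.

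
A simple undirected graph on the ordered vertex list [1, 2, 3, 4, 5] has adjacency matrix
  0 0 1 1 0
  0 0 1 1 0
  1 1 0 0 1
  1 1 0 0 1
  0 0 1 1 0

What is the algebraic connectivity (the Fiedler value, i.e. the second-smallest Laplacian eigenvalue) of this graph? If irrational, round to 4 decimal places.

2

With the vertex order [1, 2, 3, 4, 5], the degrees are [2, 2, 3, 3, 2], giving D = diag(2, 2, 3, 3, 2) and L = D - A. Computing the eigenvalues of L and sorting gives [0, 2, 2, 3, 5]. The Fiedler value lambda_2 = 2 is strictly positive, so the graph is connected. By the matrix-tree theorem the graph has (1/5) * product of the nonzero eigenvalues = 12 spanning trees.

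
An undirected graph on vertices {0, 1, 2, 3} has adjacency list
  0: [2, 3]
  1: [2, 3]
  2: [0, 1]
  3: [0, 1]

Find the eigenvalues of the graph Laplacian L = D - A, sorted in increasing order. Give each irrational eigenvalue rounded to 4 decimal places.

[0, 2, 2, 4]

Reading degrees in the order [0, 1, 2, 3] gives [2, 2, 2, 2]; set D = diag(2, 2, 2, 2) and form L = D - A. Diagonalising L (or applying a numerical eigensolver to the 4x4 matrix) gives the spectrum above. The single zero eigenvalue shows the graph is connected. There is one zero in the spectrum, matching the 1 component. The eigenvalues sum to 8, which equals trace(L) = 2|E|.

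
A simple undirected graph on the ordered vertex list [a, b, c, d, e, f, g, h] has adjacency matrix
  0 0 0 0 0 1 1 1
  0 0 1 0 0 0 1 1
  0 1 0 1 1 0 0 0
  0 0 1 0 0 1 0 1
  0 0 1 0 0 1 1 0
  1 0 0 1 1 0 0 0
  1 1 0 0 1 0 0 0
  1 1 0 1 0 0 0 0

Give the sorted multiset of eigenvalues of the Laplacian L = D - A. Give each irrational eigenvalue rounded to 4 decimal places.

With the vertex order [a, b, c, d, e, f, g, h], the degrees are [3, 3, 3, 3, 3, 3, 3, 3], giving D = diag(3, 3, 3, 3, 3, 3, 3, 3) and L = D - A. The multiplicity of 0 as a Laplacian eigenvalue equals the number of connected components. The single zero eigenvalue shows the graph is connected. The largest eigenvalue, 6, is at most the vertex count 8. There is one zero in the spectrum, matching the 1 component.

[0, 2, 2, 2, 4, 4, 4, 6]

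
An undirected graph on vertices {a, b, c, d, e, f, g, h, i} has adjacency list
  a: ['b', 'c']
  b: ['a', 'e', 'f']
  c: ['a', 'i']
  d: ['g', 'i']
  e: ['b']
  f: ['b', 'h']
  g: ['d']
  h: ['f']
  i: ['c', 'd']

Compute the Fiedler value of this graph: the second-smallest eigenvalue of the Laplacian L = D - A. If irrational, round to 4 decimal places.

Reading degrees in the order [a, b, c, d, e, f, g, h, i] gives [2, 3, 2, 2, 1, 2, 1, 1, 2]; set D = diag(2, 3, 2, 2, 1, 2, 1, 1, 2) and form L = D - A. The smallest Laplacian eigenvalue is always 0. The next one, lambda_2 = 0.1404, measures how hard the graph is to disconnect: larger values mean better connectivity. There is one zero in the spectrum, matching the 1 component.

0.1404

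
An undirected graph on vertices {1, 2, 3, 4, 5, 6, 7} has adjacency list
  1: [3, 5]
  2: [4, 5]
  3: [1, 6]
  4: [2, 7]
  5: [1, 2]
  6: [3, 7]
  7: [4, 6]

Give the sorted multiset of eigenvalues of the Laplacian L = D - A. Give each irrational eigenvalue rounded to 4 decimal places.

Reading degrees in the order [1, 2, 3, 4, 5, 6, 7] gives [2, 2, 2, 2, 2, 2, 2]; set D = diag(2, 2, 2, 2, 2, 2, 2) and form L = D - A. The multiplicity of 0 as a Laplacian eigenvalue equals the number of connected components. By the matrix-tree theorem the graph has (1/7) * product of the nonzero eigenvalues = 7 spanning trees.

[0, 0.7530, 0.7530, 2.4450, 2.4450, 3.8019, 3.8019]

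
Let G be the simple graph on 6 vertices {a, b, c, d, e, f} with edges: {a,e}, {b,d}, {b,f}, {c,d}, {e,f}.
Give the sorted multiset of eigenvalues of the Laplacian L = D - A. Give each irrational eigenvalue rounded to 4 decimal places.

[0, 0.2679, 1, 2, 3, 3.7321]

Each diagonal entry of L is the vertex degree and each off-diagonal entry is -1 where an edge is present, 0 otherwise; in the order [a, b, c, d, e, f] the diagonal is [1, 2, 1, 2, 2, 2]. Since every row of L sums to 0, the all-ones vector is in the kernel and 0 is an eigenvalue. The single zero eigenvalue shows the graph is connected.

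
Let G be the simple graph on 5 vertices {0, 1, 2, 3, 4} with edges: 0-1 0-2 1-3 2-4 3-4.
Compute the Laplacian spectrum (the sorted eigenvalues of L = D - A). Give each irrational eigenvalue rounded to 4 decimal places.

Each diagonal entry of L is the vertex degree and each off-diagonal entry is -1 where an edge is present, 0 otherwise; in the order [0, 1, 2, 3, 4] the diagonal is [2, 2, 2, 2, 2]. Diagonalising L (or applying a numerical eigensolver to the 5x5 matrix) gives the spectrum above. The single zero eigenvalue shows the graph is connected. The largest eigenvalue, 3.6180, is at most the vertex count 5.

[0, 1.3820, 1.3820, 3.6180, 3.6180]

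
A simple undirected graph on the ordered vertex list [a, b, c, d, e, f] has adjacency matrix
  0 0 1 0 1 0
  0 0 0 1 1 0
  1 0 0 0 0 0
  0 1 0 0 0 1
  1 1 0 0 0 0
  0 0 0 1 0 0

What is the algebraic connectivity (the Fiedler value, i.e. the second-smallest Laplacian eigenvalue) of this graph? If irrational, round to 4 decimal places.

0.2679

Each diagonal entry of L is the vertex degree and each off-diagonal entry is -1 where an edge is present, 0 otherwise; in the order [a, b, c, d, e, f] the diagonal is [2, 2, 1, 2, 2, 1]. Computing the eigenvalues of L and sorting gives [0, 0.2679, 1, 2, 3, 3.7321]. The Fiedler value lambda_2 = 0.2679 is strictly positive, so the graph is connected. The largest eigenvalue, 3.7321, is at most the vertex count 6.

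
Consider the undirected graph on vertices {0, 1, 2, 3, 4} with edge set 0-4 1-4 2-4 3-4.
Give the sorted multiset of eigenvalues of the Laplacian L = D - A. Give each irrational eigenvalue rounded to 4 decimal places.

[0, 1, 1, 1, 5]

With the vertex order [0, 1, 2, 3, 4], the degrees are [1, 1, 1, 1, 4], giving D = diag(1, 1, 1, 1, 4) and L = D - A. Diagonalising L (or applying a numerical eigensolver to the 5x5 matrix) gives the spectrum above. The largest eigenvalue, 5, is at most the vertex count 5.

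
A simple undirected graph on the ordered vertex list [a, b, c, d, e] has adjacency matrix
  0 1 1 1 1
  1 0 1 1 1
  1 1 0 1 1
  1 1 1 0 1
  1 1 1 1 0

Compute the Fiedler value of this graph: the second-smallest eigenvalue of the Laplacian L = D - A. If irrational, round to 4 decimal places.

Each diagonal entry of L is the vertex degree and each off-diagonal entry is -1 where an edge is present, 0 otherwise; in the order [a, b, c, d, e] the diagonal is [4, 4, 4, 4, 4]. The smallest Laplacian eigenvalue is always 0. The next one, lambda_2 = 5, measures how hard the graph is to disconnect: larger values mean better connectivity.

5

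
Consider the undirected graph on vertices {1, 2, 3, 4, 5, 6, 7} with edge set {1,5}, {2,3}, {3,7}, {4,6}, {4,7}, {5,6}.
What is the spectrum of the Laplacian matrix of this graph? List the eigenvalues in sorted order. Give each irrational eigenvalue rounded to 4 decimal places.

[0, 0.1981, 0.7530, 1.5550, 2.4450, 3.2470, 3.8019]

Each diagonal entry of L is the vertex degree and each off-diagonal entry is -1 where an edge is present, 0 otherwise; in the order [1, 2, 3, 4, 5, 6, 7] the diagonal is [1, 1, 2, 2, 2, 2, 2]. Since every row of L sums to 0, the all-ones vector is in the kernel and 0 is an eigenvalue. The eigenvalues sum to 12, which equals trace(L) = 2|E|.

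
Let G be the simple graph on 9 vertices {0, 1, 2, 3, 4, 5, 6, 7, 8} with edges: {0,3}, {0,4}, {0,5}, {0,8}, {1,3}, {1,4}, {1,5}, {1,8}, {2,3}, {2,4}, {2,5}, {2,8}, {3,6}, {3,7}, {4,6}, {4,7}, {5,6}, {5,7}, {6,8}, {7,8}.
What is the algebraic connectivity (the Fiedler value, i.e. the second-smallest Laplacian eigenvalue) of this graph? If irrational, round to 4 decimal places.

4

Each diagonal entry of L is the vertex degree and each off-diagonal entry is -1 where an edge is present, 0 otherwise; in the order [0, 1, 2, 3, 4, 5, 6, 7, 8] the diagonal is [4, 4, 4, 5, 5, 5, 4, 4, 5]. The smallest Laplacian eigenvalue is always 0. The next one, lambda_2 = 4, measures how hard the graph is to disconnect: larger values mean better connectivity. There is one zero in the spectrum, matching the 1 component. By the matrix-tree theorem the graph has (1/9) * product of the nonzero eigenvalues = 32000 spanning trees.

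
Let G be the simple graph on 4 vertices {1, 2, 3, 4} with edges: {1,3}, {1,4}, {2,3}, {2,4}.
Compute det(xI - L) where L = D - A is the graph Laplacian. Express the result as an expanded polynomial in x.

Reading degrees in the order [1, 2, 3, 4] gives [2, 2, 2, 2]; set D = diag(2, 2, 2, 2) and form L = D - A. L has integer entries, so p(x) = det(xI - L) has integer coefficients. Expanding the determinant yields x^4 - 8x^3 + 20x^2 - 16x. The constant term is 0 because L is singular (the all-ones vector lies in its kernel). There is one zero in the spectrum, matching the 1 component.

x^4 - 8x^3 + 20x^2 - 16x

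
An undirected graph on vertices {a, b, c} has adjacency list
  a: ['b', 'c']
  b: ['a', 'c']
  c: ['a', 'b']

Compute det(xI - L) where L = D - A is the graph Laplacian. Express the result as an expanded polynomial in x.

Reading degrees in the order [a, b, c] gives [2, 2, 2]; set D = diag(2, 2, 2) and form L = D - A. L has integer entries, so p(x) = det(xI - L) has integer coefficients. Expanding the determinant yields x^3 - 6x^2 + 9x. The constant term is 0 because L is singular (the all-ones vector lies in its kernel). By the matrix-tree theorem the graph has (1/3) * product of the nonzero eigenvalues = 3 spanning trees.

x^3 - 6x^2 + 9x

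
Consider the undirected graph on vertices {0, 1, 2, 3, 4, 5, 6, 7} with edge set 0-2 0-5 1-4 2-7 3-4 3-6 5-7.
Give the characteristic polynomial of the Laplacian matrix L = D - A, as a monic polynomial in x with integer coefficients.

With the vertex order [0, 1, 2, 3, 4, 5, 6, 7], the degrees are [2, 1, 2, 2, 2, 2, 1, 2], giving D = diag(2, 1, 2, 2, 2, 2, 1, 2) and L = D - A. L has integer entries, so p(x) = det(xI - L) has integer coefficients. Expanding the determinant yields x^8 - 14x^7 + 78x^6 - 220x^5 + 328x^4 - 240x^3 + 64x^2. The coefficient of x^7 equals -trace(L) = -14, matching the sum of degrees. The eigenvalues sum to 14, which equals trace(L) = 2|E|.

x^8 - 14x^7 + 78x^6 - 220x^5 + 328x^4 - 240x^3 + 64x^2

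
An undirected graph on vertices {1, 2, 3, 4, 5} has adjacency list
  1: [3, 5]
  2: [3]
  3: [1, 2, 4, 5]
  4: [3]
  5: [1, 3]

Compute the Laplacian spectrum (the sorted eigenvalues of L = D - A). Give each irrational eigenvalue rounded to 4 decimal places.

Each diagonal entry of L is the vertex degree and each off-diagonal entry is -1 where an edge is present, 0 otherwise; in the order [1, 2, 3, 4, 5] the diagonal is [2, 1, 4, 1, 2]. L is symmetric positive semidefinite, so every eigenvalue is real and nonnegative. By the matrix-tree theorem the graph has (1/5) * product of the nonzero eigenvalues = 3 spanning trees.

[0, 1, 1, 3, 5]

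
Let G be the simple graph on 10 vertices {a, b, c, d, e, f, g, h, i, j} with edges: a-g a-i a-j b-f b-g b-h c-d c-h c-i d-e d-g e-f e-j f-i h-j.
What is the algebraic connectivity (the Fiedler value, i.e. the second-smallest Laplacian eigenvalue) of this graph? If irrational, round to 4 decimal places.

Each diagonal entry of L is the vertex degree and each off-diagonal entry is -1 where an edge is present, 0 otherwise; in the order [a, b, c, d, e, f, g, h, i, j] the diagonal is [3, 3, 3, 3, 3, 3, 3, 3, 3, 3]. Computing the eigenvalues of L and sorting gives [0, 2, 2, 2, 2, 2, 5, 5, 5, 5]. The Fiedler value lambda_2 = 2 is strictly positive, so the graph is connected. The largest eigenvalue, 5, is at most the vertex count 10.

2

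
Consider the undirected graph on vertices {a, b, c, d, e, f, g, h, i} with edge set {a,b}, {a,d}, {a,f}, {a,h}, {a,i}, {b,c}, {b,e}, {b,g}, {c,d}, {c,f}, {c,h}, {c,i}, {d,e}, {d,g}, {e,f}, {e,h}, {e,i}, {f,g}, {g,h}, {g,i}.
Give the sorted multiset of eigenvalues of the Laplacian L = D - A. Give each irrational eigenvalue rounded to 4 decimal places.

With the vertex order [a, b, c, d, e, f, g, h, i], the degrees are [5, 4, 5, 4, 5, 4, 5, 4, 4], giving D = diag(5, 4, 5, 4, 5, 4, 5, 4, 4) and L = D - A. Since every row of L sums to 0, the all-ones vector is in the kernel and 0 is an eigenvalue.

[0, 4, 4, 4, 4, 5, 5, 5, 9]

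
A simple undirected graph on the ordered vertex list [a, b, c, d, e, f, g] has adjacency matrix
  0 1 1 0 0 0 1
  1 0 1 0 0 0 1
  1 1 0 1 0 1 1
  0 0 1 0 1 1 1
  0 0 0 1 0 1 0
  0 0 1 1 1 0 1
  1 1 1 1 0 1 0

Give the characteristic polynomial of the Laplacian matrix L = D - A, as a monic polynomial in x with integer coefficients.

Reading degrees in the order [a, b, c, d, e, f, g] gives [3, 3, 5, 4, 2, 4, 5]; set D = diag(3, 3, 5, 4, 2, 4, 5) and form L = D - A. Computing det(xI - L) by cofactor expansion (or equivalently via sum-over-permutations) gives x^7 - 26x^6 + 273x^5 - 1472x^4 + 4256x^3 - 6152x^2 + 3360x. Since p(0) = det(-L) = 0, x divides p(x). By the matrix-tree theorem the graph has (1/7) * product of the nonzero eigenvalues = 480 spanning trees.

x^7 - 26x^6 + 273x^5 - 1472x^4 + 4256x^3 - 6152x^2 + 3360x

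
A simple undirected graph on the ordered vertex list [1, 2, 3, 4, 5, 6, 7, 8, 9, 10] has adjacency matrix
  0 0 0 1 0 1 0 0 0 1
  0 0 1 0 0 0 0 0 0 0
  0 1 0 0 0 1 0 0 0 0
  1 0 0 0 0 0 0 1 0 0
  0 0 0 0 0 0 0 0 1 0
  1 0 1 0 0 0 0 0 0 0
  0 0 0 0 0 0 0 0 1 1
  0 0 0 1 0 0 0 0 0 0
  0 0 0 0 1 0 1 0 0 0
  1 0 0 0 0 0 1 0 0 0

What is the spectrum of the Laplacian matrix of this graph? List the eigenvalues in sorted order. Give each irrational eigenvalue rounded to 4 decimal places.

Reading degrees in the order [1, 2, 3, 4, 5, 6, 7, 8, 9, 10] gives [3, 1, 2, 2, 1, 2, 2, 1, 2, 2]; set D = diag(3, 1, 2, 2, 1, 2, 2, 1, 2, 2) and form L = D - A. L is symmetric positive semidefinite, so every eigenvalue is real and nonnegative. The single zero eigenvalue shows the graph is connected. There is one zero in the spectrum, matching the 1 component.

[0, 0.1479, 0.2814, 0.7873, 1.2931, 2, 2.4631, 3.0926, 3.4687, 4.4659]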